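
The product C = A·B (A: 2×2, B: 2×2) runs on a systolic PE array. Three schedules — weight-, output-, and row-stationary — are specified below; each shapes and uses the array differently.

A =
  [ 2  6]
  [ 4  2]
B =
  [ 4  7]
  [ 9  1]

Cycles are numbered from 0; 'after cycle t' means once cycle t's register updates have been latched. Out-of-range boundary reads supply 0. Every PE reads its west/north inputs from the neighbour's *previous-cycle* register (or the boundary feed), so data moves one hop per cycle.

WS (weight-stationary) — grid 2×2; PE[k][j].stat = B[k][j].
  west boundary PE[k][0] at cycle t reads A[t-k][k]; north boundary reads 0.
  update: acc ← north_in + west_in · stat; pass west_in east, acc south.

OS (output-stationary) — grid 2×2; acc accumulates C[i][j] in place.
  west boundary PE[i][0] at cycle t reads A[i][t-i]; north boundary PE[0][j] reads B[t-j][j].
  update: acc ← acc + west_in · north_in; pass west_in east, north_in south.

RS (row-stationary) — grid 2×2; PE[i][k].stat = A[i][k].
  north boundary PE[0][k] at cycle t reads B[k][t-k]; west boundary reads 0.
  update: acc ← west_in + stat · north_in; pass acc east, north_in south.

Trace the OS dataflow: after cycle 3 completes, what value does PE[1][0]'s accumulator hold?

OS (2×2). Following PE[1][0] plus its west/north inputs:
  after 0 — PE[0][0] acc=8, pass-E 2, pass-S 4
  after 0 — PE[1][0] acc=0, pass-E 0, pass-S 0
  after 1 — PE[0][0] acc=62, pass-E 6, pass-S 9
  after 1 — PE[1][0] acc=16, pass-E 4, pass-S 4
  after 2 — PE[0][0] acc=62, pass-E 0, pass-S 0
  after 2 — PE[1][0] acc=34, pass-E 2, pass-S 9
  after 3 — PE[0][0] acc=62, pass-E 0, pass-S 0
  after 3 — PE[1][0] acc=34, pass-E 0, pass-S 0

PE[1][0].acc = 34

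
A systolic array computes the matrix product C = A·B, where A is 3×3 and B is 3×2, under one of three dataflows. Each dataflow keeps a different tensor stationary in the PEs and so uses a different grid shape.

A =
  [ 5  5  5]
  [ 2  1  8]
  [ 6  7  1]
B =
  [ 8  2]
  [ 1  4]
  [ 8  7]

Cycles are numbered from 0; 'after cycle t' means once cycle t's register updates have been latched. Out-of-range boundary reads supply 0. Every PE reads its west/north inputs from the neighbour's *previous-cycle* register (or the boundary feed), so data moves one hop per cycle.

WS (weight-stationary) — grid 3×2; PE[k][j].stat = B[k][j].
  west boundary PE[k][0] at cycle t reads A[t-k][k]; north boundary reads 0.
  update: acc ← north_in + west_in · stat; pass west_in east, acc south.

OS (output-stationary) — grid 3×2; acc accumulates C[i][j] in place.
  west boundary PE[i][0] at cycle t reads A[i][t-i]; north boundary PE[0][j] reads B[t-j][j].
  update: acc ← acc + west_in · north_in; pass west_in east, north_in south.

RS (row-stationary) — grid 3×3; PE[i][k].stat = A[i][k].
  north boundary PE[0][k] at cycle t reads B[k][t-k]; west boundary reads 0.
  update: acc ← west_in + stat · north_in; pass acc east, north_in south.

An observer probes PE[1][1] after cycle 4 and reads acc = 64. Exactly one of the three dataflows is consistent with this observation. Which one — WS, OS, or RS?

— WS: 3×2; PE[1][1] trace:
  @0  [1,1]  acc 0  |  →0  ↓0
  @1  [1,1]  acc 0  |  →0  ↓0
  @2  [1,1]  acc 30  |  →5  ↓30
  @3  [1,1]  acc 8  |  →1  ↓8
  @4  [1,1]  acc 40  |  →7  ↓40
— OS: 3×2; PE[1][1] trace:
  @0  [1,1]  acc 0  |  →0  ↓0
  @1  [1,1]  acc 0  |  →0  ↓0
  @2  [1,1]  acc 4  |  →2  ↓2
  @3  [1,1]  acc 8  |  →1  ↓4
  @4  [1,1]  acc 64  |  →8  ↓7
— RS: 3×3; PE[1][1] trace:
  @0  [1,1]  acc 0  |  →0  ↓0
  @1  [1,1]  acc 0  |  →0  ↓0
  @2  [1,1]  acc 17  |  →17  ↓1
  @3  [1,1]  acc 8  |  →8  ↓4
  @4  [1,1]  acc 0  |  →0  ↓0

dataflow = OS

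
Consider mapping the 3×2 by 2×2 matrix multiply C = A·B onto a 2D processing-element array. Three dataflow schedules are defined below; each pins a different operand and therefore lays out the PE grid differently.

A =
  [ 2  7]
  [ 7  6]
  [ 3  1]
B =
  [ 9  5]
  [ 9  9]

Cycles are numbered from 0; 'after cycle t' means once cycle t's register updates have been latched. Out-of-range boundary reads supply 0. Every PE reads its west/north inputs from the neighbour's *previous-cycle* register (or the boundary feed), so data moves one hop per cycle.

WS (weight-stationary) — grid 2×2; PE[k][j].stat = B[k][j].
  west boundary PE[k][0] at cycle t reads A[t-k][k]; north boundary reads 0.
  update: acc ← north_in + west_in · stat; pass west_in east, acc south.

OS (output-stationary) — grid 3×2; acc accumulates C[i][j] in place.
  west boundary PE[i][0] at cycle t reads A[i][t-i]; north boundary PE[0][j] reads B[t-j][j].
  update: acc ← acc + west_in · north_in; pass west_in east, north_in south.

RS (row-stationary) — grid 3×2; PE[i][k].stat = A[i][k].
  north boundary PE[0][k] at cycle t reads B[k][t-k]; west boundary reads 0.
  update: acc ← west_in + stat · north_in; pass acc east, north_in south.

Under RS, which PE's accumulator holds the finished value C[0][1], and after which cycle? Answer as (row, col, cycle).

RS: C[0][1] accumulates in PE[0][1]:
  step 0 · PE0,1: acc=0; fwd→0 fwd↓0
  step 1 · PE0,1: acc=81; fwd→81 fwd↓9
  step 2 · PE0,1: acc=73; fwd→73 fwd↓9

(row, col, cycle) = (0, 1, 2)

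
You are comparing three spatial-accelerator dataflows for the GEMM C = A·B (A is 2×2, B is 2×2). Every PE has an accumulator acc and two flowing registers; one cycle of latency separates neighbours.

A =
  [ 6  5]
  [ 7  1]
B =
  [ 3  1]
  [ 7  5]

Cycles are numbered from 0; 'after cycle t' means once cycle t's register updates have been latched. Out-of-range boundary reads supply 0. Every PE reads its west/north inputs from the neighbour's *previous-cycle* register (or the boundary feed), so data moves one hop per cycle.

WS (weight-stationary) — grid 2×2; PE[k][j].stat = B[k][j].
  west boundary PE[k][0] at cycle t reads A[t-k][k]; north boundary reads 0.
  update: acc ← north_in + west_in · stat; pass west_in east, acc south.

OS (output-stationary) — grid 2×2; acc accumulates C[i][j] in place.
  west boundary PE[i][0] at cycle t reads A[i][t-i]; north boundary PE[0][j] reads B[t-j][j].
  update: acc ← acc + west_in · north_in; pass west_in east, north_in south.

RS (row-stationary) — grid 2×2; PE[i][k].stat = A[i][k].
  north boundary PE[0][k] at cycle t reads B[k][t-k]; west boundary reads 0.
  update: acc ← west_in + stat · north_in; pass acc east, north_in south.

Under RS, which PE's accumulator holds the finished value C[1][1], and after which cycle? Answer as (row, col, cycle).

RS — PE[1][1] is where C[1][1] collects:
  step 0 · PE1,1: acc=0; fwd→0 fwd↓0
  step 1 · PE1,1: acc=0; fwd→0 fwd↓0
  step 2 · PE1,1: acc=28; fwd→28 fwd↓7
  step 3 · PE1,1: acc=12; fwd→12 fwd↓5

(row, col, cycle) = (1, 1, 3)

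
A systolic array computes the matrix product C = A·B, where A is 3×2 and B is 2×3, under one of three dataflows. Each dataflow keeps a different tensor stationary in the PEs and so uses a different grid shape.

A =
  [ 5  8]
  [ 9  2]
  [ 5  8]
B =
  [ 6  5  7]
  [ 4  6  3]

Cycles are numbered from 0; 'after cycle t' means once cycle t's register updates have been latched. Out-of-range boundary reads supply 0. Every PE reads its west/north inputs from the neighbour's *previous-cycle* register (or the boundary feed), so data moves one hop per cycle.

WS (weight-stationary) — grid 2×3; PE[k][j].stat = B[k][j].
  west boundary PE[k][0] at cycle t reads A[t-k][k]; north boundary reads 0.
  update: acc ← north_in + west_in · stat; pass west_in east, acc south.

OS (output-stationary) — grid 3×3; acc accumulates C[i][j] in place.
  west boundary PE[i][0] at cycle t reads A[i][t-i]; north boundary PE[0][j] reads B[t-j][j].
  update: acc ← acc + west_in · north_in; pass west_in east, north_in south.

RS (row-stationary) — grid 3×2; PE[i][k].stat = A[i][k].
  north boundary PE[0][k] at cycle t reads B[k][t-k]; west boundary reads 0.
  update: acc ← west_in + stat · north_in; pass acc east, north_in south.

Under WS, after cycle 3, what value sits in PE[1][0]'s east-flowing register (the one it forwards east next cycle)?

register = 8

WS on a 2×3 grid — tracing PE[1][0] and its feeders:
  [0] (0,0) acc=30 (h:5 v:30)
  [0] (1,0) acc=0 (h:0 v:0)
  [1] (0,0) acc=54 (h:9 v:54)
  [1] (1,0) acc=62 (h:8 v:62)
  [2] (0,0) acc=30 (h:5 v:30)
  [2] (1,0) acc=62 (h:2 v:62)
  [3] (0,0) acc=0 (h:0 v:0)
  [3] (1,0) acc=62 (h:8 v:62)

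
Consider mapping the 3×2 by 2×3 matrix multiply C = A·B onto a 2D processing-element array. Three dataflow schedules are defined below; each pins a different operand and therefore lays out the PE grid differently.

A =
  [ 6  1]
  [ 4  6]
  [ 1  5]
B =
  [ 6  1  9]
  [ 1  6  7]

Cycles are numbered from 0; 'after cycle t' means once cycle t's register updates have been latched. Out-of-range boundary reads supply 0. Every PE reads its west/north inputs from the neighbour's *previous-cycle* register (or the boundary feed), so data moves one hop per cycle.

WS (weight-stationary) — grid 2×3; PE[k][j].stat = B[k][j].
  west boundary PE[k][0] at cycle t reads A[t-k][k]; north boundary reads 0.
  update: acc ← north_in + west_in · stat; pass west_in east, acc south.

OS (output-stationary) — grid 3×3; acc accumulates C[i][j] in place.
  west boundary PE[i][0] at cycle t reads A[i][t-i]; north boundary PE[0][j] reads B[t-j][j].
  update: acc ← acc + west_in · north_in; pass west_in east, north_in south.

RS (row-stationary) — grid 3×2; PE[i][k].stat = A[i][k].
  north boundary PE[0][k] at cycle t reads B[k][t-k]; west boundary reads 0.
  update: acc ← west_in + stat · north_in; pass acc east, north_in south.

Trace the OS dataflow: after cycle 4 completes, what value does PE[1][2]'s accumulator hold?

PE[1][2].acc = 78

OS 3×3: PE[1][2] cycle-by-cycle (with neighbour feeds):
  t=0 PE[0][2]: acc=0 h=0 v=0
  t=0 PE[1][1]: acc=0 h=0 v=0
  t=0 PE[1][2]: acc=0 h=0 v=0
  t=1 PE[0][2]: acc=0 h=0 v=0
  t=1 PE[1][1]: acc=0 h=0 v=0
  t=1 PE[1][2]: acc=0 h=0 v=0
  t=2 PE[0][2]: acc=54 h=6 v=9
  t=2 PE[1][1]: acc=4 h=4 v=1
  t=2 PE[1][2]: acc=0 h=0 v=0
  t=3 PE[0][2]: acc=61 h=1 v=7
  t=3 PE[1][1]: acc=40 h=6 v=6
  t=3 PE[1][2]: acc=36 h=4 v=9
  t=4 PE[0][2]: acc=61 h=0 v=0
  t=4 PE[1][1]: acc=40 h=0 v=0
  t=4 PE[1][2]: acc=78 h=6 v=7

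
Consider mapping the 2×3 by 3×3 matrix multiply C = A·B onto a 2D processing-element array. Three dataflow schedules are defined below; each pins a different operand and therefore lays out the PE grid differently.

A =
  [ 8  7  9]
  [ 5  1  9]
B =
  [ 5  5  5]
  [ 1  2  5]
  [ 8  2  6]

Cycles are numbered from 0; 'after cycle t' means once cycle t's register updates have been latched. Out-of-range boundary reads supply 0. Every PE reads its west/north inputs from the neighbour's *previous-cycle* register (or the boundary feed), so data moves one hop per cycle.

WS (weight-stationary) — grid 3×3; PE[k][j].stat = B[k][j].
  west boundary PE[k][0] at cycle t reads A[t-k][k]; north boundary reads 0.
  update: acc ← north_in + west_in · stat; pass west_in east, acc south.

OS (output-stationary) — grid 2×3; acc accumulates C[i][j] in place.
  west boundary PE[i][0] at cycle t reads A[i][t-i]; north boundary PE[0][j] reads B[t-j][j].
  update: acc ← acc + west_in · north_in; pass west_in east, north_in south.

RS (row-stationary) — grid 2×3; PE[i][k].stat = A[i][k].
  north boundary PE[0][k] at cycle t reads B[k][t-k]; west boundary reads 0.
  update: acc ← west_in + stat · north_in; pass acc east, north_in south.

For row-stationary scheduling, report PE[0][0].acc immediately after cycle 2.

RS 2×3: PE[0][0] cycle-by-cycle (with neighbour feeds):
  c0 r0c0: 40 / 40 / 5
  c1 r0c0: 40 / 40 / 5
  c2 r0c0: 40 / 40 / 5

PE[0][0].acc = 40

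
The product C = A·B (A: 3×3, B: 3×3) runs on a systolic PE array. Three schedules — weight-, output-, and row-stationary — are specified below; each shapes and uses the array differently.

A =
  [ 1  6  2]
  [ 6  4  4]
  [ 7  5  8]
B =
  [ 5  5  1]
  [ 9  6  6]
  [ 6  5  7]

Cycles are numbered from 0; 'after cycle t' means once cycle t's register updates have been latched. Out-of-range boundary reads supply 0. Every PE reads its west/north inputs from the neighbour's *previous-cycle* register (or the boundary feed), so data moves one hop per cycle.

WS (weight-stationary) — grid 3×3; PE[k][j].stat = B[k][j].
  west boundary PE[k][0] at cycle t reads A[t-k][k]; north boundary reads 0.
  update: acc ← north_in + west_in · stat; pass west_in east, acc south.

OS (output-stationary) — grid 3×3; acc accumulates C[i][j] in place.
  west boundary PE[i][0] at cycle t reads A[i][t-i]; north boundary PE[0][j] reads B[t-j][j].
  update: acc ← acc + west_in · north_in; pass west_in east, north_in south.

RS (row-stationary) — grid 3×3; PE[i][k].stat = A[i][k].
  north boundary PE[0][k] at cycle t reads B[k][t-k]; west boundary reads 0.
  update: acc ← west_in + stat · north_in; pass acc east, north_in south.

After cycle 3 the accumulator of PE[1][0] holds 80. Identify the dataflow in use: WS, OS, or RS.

Under WS (3×3), PE[1][0]:
  step 0 · PE1,0: acc=0; fwd→0 fwd↓0
  step 1 · PE1,0: acc=59; fwd→6 fwd↓59
  step 2 · PE1,0: acc=66; fwd→4 fwd↓66
  step 3 · PE1,0: acc=80; fwd→5 fwd↓80
Under OS (3×3), PE[1][0]:
  step 0 · PE1,0: acc=0; fwd→0 fwd↓0
  step 1 · PE1,0: acc=30; fwd→6 fwd↓5
  step 2 · PE1,0: acc=66; fwd→4 fwd↓9
  step 3 · PE1,0: acc=90; fwd→4 fwd↓6
Under RS (3×3), PE[1][0]:
  step 0 · PE1,0: acc=0; fwd→0 fwd↓0
  step 1 · PE1,0: acc=30; fwd→30 fwd↓5
  step 2 · PE1,0: acc=30; fwd→30 fwd↓5
  step 3 · PE1,0: acc=6; fwd→6 fwd↓1

dataflow = WS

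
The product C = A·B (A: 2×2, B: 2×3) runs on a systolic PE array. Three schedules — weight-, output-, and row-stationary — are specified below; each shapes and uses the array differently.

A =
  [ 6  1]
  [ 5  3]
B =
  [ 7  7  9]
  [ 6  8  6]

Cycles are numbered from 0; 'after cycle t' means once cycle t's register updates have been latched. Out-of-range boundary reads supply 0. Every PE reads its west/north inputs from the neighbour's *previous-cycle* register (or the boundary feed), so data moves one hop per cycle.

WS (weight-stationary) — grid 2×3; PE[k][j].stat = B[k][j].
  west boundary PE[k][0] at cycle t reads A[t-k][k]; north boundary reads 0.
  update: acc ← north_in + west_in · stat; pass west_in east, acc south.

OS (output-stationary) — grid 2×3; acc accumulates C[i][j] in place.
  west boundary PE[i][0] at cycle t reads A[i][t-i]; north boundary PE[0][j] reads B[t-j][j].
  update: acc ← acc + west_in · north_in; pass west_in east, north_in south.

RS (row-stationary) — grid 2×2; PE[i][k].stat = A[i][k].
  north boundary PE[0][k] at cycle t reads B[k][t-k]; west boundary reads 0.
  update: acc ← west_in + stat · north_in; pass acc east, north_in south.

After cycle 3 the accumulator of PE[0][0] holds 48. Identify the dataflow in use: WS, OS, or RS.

— WS: 2×3; PE[0][0] trace:
  c0 r0c0: 42 / 6 / 42
  c1 r0c0: 35 / 5 / 35
  c2 r0c0: 0 / 0 / 0
  c3 r0c0: 0 / 0 / 0
— OS: 2×3; PE[0][0] trace:
  c0 r0c0: 42 / 6 / 7
  c1 r0c0: 48 / 1 / 6
  c2 r0c0: 48 / 0 / 0
  c3 r0c0: 48 / 0 / 0
— RS: 2×2; PE[0][0] trace:
  c0 r0c0: 42 / 42 / 7
  c1 r0c0: 42 / 42 / 7
  c2 r0c0: 54 / 54 / 9
  c3 r0c0: 0 / 0 / 0

dataflow = OS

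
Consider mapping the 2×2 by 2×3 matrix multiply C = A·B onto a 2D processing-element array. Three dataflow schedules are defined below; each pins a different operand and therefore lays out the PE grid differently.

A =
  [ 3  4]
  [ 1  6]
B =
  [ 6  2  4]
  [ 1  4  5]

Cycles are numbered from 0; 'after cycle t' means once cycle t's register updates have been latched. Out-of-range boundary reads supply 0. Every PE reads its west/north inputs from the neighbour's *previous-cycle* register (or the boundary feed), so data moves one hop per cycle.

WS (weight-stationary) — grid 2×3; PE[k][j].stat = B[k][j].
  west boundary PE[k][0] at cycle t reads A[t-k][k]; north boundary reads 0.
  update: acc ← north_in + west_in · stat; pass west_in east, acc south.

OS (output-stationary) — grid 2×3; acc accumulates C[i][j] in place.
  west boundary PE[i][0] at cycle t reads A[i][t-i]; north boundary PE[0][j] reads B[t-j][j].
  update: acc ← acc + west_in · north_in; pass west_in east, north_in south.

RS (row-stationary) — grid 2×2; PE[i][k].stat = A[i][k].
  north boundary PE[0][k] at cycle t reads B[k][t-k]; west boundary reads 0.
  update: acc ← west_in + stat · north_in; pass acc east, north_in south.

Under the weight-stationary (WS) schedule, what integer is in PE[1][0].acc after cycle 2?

PE[1][0].acc = 12

Tracing WS — 2×3 array, target PE[1][0]:
  @0  [0,0]  acc 18  |  →3  ↓18
  @0  [1,0]  acc 0  |  →0  ↓0
  @1  [0,0]  acc 6  |  →1  ↓6
  @1  [1,0]  acc 22  |  →4  ↓22
  @2  [0,0]  acc 0  |  →0  ↓0
  @2  [1,0]  acc 12  |  →6  ↓12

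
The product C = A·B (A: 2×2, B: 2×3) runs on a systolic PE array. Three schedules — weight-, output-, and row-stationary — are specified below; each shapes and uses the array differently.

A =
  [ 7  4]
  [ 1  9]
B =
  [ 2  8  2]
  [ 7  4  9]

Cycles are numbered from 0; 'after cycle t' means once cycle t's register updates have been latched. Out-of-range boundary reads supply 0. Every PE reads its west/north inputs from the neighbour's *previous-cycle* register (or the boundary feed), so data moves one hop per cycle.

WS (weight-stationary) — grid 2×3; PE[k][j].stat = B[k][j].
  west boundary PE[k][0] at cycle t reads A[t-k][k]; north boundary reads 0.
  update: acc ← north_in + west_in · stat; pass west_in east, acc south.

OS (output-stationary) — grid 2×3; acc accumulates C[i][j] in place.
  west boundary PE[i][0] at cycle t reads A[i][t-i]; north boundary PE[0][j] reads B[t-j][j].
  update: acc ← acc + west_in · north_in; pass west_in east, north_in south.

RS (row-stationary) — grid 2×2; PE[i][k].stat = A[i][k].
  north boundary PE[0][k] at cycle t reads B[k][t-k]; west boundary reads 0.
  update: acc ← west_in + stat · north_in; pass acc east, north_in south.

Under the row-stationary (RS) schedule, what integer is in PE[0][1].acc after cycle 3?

RS (2×2). Following PE[0][1] plus its west/north inputs:
  0: (0,0).acc=14  regs=<14,2>
  0: (0,1).acc=0  regs=<0,0>
  1: (0,0).acc=56  regs=<56,8>
  1: (0,1).acc=42  regs=<42,7>
  2: (0,0).acc=14  regs=<14,2>
  2: (0,1).acc=72  regs=<72,4>
  3: (0,0).acc=0  regs=<0,0>
  3: (0,1).acc=50  regs=<50,9>

PE[0][1].acc = 50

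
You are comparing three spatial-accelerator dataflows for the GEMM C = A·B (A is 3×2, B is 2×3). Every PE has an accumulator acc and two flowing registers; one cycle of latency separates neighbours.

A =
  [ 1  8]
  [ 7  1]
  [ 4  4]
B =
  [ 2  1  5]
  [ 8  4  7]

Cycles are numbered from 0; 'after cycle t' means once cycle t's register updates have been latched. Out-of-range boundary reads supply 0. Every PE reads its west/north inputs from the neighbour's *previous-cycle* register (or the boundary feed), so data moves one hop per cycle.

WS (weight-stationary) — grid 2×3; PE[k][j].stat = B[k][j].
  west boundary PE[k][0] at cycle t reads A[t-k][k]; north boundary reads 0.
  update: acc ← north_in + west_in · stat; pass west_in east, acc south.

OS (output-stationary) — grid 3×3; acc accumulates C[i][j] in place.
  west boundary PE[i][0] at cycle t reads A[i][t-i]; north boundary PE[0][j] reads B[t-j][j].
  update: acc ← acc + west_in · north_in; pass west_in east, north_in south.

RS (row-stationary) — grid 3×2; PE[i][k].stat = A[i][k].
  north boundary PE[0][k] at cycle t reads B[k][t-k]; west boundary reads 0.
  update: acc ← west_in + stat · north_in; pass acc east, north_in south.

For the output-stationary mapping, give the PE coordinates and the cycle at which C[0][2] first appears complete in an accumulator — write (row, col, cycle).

(row, col, cycle) = (0, 2, 3)

OS — PE[0][2] is where C[0][2] collects:
  step 0 · PE0,2: acc=0; fwd→0 fwd↓0
  step 1 · PE0,2: acc=0; fwd→0 fwd↓0
  step 2 · PE0,2: acc=5; fwd→1 fwd↓5
  step 3 · PE0,2: acc=61; fwd→8 fwd↓7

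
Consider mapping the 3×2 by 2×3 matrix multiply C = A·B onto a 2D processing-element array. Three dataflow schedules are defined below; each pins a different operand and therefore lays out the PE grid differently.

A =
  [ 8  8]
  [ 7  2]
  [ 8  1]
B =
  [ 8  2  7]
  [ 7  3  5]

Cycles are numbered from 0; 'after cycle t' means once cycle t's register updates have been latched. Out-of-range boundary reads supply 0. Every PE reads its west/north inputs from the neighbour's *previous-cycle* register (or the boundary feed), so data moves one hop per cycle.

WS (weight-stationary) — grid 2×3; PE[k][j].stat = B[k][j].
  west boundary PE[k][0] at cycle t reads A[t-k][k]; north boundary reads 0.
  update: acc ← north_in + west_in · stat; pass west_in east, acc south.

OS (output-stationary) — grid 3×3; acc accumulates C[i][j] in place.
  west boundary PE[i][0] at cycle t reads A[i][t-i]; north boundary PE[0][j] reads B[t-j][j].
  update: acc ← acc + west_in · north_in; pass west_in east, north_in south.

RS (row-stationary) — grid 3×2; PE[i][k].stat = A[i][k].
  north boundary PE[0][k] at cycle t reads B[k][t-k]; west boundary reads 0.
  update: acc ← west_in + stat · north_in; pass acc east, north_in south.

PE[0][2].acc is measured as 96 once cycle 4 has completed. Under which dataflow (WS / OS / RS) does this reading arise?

WS [2×3] PE[0][2] across cycles:
  @0  [0,2]  acc 0  |  →0  ↓0
  @1  [0,2]  acc 0  |  →0  ↓0
  @2  [0,2]  acc 56  |  →8  ↓56
  @3  [0,2]  acc 49  |  →7  ↓49
  @4  [0,2]  acc 56  |  →8  ↓56
OS [3×3] PE[0][2] across cycles:
  @0  [0,2]  acc 0  |  →0  ↓0
  @1  [0,2]  acc 0  |  →0  ↓0
  @2  [0,2]  acc 56  |  →8  ↓7
  @3  [0,2]  acc 96  |  →8  ↓5
  @4  [0,2]  acc 96  |  →0  ↓0
RS: PE[0][2] is outside its 3×2 grid.

dataflow = OS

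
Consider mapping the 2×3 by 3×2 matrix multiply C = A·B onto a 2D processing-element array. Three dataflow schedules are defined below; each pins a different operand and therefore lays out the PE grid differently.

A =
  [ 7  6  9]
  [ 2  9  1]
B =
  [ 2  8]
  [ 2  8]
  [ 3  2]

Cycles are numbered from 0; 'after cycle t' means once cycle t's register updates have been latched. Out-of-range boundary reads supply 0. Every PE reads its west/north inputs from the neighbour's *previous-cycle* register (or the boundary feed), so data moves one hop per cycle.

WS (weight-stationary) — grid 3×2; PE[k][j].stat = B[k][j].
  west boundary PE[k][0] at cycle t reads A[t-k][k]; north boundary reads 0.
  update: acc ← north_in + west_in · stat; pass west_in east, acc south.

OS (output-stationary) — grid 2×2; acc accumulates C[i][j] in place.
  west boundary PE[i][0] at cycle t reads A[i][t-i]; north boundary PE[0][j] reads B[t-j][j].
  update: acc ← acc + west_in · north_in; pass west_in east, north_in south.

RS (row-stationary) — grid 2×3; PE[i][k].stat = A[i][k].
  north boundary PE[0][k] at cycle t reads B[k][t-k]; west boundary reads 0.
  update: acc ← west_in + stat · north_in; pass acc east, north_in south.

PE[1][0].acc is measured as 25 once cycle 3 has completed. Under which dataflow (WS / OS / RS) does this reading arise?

— WS: 3×2; PE[1][0] trace:
  0: (1,0).acc=0  regs=<0,0>
  1: (1,0).acc=26  regs=<6,26>
  2: (1,0).acc=22  regs=<9,22>
  3: (1,0).acc=0  regs=<0,0>
— OS: 2×2; PE[1][0] trace:
  0: (1,0).acc=0  regs=<0,0>
  1: (1,0).acc=4  regs=<2,2>
  2: (1,0).acc=22  regs=<9,2>
  3: (1,0).acc=25  regs=<1,3>
— RS: 2×3; PE[1][0] trace:
  0: (1,0).acc=0  regs=<0,0>
  1: (1,0).acc=4  regs=<4,2>
  2: (1,0).acc=16  regs=<16,8>
  3: (1,0).acc=0  regs=<0,0>

dataflow = OS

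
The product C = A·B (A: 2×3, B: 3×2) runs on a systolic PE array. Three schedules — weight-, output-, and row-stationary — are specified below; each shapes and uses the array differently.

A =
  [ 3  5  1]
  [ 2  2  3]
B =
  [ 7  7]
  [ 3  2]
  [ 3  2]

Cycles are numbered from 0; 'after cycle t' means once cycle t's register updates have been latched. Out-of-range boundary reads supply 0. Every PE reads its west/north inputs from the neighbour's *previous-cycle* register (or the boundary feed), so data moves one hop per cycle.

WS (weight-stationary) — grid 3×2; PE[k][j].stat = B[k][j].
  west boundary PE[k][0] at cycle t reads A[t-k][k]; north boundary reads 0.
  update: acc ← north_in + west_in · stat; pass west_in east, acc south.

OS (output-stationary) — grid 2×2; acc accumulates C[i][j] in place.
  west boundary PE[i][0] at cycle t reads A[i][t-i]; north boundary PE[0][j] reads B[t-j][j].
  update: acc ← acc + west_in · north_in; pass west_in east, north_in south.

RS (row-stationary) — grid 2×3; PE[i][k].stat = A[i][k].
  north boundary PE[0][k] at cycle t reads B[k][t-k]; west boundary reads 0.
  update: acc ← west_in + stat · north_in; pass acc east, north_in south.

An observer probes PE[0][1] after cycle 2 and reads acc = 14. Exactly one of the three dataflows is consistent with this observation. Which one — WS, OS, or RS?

dataflow = WS

Under WS (3×2), PE[0][1]:
  @0  [0,1]  acc 0  |  →0  ↓0
  @1  [0,1]  acc 21  |  →3  ↓21
  @2  [0,1]  acc 14  |  →2  ↓14
Under OS (2×2), PE[0][1]:
  @0  [0,1]  acc 0  |  →0  ↓0
  @1  [0,1]  acc 21  |  →3  ↓7
  @2  [0,1]  acc 31  |  →5  ↓2
Under RS (2×3), PE[0][1]:
  @0  [0,1]  acc 0  |  →0  ↓0
  @1  [0,1]  acc 36  |  →36  ↓3
  @2  [0,1]  acc 31  |  →31  ↓2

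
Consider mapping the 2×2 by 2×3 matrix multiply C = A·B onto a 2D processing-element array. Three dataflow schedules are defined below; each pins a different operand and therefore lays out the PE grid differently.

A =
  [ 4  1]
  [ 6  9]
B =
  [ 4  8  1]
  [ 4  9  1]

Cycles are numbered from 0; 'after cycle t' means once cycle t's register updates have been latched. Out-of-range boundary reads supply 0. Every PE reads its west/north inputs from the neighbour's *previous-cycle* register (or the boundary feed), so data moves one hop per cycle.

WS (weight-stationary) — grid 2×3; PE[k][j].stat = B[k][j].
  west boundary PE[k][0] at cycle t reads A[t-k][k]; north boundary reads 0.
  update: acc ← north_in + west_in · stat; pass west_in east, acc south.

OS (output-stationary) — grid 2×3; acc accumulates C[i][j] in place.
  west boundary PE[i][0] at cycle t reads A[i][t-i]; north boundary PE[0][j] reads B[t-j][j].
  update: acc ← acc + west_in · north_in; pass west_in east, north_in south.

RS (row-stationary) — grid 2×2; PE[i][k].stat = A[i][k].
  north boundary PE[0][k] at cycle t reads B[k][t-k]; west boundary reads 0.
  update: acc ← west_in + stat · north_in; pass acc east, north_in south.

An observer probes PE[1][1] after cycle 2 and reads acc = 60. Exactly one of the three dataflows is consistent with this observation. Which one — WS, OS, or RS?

WS (2×3 grid), PE[1][1]:
  0: (1,1).acc=0  regs=<0,0>
  1: (1,1).acc=0  regs=<0,0>
  2: (1,1).acc=41  regs=<1,41>
OS (2×3 grid), PE[1][1]:
  0: (1,1).acc=0  regs=<0,0>
  1: (1,1).acc=0  regs=<0,0>
  2: (1,1).acc=48  regs=<6,8>
RS (2×2 grid), PE[1][1]:
  0: (1,1).acc=0  regs=<0,0>
  1: (1,1).acc=0  regs=<0,0>
  2: (1,1).acc=60  regs=<60,4>

dataflow = RS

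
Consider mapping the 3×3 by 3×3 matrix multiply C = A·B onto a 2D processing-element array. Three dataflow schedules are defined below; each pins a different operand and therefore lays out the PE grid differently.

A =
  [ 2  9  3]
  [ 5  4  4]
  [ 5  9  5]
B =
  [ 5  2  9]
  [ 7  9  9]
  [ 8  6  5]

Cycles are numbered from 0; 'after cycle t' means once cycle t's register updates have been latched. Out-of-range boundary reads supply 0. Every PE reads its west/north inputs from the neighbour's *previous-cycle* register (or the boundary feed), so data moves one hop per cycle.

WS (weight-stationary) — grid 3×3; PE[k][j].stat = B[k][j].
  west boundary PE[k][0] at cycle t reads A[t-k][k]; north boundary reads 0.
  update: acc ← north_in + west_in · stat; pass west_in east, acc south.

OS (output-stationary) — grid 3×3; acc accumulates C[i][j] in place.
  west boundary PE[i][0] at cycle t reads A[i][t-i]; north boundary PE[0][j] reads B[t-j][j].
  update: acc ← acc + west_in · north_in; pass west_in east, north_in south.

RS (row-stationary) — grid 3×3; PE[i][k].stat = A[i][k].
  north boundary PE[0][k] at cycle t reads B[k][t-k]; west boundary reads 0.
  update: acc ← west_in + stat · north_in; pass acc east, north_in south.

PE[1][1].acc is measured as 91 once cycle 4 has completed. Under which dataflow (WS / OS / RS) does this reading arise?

Under WS (3×3), PE[1][1]:
  @0  [1,1]  acc 0  |  →0  ↓0
  @1  [1,1]  acc 0  |  →0  ↓0
  @2  [1,1]  acc 85  |  →9  ↓85
  @3  [1,1]  acc 46  |  →4  ↓46
  @4  [1,1]  acc 91  |  →9  ↓91
Under OS (3×3), PE[1][1]:
  @0  [1,1]  acc 0  |  →0  ↓0
  @1  [1,1]  acc 0  |  →0  ↓0
  @2  [1,1]  acc 10  |  →5  ↓2
  @3  [1,1]  acc 46  |  →4  ↓9
  @4  [1,1]  acc 70  |  →4  ↓6
Under RS (3×3), PE[1][1]:
  @0  [1,1]  acc 0  |  →0  ↓0
  @1  [1,1]  acc 0  |  →0  ↓0
  @2  [1,1]  acc 53  |  →53  ↓7
  @3  [1,1]  acc 46  |  →46  ↓9
  @4  [1,1]  acc 81  |  →81  ↓9

dataflow = WS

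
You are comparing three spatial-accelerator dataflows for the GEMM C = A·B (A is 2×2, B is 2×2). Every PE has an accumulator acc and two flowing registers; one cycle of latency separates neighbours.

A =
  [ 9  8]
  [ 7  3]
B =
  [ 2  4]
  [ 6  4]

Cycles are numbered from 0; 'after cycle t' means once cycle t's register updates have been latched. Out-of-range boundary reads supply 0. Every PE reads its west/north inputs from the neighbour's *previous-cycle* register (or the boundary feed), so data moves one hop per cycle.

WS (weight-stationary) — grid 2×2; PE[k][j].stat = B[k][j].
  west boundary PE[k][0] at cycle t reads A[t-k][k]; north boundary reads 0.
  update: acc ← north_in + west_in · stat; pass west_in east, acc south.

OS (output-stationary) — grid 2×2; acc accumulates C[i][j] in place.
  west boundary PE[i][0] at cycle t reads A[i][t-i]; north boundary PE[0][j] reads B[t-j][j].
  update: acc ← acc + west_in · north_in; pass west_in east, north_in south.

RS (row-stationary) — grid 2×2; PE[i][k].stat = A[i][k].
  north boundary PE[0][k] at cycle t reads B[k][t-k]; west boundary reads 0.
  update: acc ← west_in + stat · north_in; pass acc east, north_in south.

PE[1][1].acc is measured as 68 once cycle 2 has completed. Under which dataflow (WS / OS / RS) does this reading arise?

WS [2×2] PE[1][1] across cycles:
  @0  [1,1]  acc 0  |  →0  ↓0
  @1  [1,1]  acc 0  |  →0  ↓0
  @2  [1,1]  acc 68  |  →8  ↓68
OS [2×2] PE[1][1] across cycles:
  @0  [1,1]  acc 0  |  →0  ↓0
  @1  [1,1]  acc 0  |  →0  ↓0
  @2  [1,1]  acc 28  |  →7  ↓4
RS [2×2] PE[1][1] across cycles:
  @0  [1,1]  acc 0  |  →0  ↓0
  @1  [1,1]  acc 0  |  →0  ↓0
  @2  [1,1]  acc 32  |  →32  ↓6

dataflow = WS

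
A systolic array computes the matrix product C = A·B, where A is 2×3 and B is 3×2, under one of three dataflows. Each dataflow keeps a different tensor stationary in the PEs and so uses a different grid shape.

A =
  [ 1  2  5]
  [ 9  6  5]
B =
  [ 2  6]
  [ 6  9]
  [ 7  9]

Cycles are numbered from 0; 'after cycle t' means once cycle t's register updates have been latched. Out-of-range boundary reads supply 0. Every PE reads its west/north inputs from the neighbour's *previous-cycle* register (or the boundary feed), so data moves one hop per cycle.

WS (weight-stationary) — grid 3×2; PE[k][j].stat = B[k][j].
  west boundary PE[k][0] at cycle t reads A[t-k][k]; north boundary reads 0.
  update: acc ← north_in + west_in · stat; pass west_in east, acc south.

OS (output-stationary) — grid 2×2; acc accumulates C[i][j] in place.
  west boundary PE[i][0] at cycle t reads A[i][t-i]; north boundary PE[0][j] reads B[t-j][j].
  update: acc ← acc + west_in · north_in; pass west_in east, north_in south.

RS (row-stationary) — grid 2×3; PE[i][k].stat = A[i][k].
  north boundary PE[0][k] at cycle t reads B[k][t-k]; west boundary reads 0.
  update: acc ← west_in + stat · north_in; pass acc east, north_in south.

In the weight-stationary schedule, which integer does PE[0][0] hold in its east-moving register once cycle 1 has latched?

WS on a 3×2 grid — tracing PE[0][0] and its feeders:
  cycle 0: PE[0][0] → acc 2, east 1, south 2
  cycle 1: PE[0][0] → acc 18, east 9, south 18

register = 9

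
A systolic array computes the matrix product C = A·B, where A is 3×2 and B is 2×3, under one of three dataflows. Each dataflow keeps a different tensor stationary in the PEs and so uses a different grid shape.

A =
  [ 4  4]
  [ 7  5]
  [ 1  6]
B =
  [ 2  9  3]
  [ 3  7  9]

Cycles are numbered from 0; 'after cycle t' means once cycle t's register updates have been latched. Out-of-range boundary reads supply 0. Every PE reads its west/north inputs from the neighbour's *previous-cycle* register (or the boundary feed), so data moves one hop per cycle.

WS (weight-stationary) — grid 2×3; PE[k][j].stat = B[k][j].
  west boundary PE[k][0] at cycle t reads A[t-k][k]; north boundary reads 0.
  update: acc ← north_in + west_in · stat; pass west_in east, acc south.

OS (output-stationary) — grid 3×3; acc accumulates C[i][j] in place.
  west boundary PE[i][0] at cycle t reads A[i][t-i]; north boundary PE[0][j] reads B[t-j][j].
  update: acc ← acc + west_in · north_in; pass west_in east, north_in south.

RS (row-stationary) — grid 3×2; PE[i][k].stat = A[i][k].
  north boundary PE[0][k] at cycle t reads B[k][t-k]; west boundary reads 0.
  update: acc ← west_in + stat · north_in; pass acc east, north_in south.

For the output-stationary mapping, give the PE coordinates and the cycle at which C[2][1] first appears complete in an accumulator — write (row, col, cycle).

Under OS, C[2][1] lands at PE[2][1]:
  after 0 — PE[2][1] acc=0, pass-E 0, pass-S 0
  after 1 — PE[2][1] acc=0, pass-E 0, pass-S 0
  after 2 — PE[2][1] acc=0, pass-E 0, pass-S 0
  after 3 — PE[2][1] acc=9, pass-E 1, pass-S 9
  after 4 — PE[2][1] acc=51, pass-E 6, pass-S 7

(row, col, cycle) = (2, 1, 4)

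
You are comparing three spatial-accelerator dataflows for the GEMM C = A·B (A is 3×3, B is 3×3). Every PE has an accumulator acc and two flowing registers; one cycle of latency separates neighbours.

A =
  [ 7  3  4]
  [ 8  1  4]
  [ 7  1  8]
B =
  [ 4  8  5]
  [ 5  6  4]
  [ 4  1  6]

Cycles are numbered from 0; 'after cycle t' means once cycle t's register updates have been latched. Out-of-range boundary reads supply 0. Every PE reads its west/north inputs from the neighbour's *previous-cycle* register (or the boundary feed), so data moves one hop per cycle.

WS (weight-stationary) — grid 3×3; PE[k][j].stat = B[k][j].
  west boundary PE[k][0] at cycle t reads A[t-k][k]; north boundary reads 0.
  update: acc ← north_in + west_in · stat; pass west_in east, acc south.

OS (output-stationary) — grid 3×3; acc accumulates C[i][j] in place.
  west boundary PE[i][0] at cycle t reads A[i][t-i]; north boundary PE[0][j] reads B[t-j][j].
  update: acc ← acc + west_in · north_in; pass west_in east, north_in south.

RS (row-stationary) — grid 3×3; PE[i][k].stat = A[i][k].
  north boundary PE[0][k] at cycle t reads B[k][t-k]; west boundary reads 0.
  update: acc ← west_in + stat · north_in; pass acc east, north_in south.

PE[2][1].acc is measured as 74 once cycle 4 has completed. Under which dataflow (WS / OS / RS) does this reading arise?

dataflow = WS

Under WS (3×3), PE[2][1]:
  cycle 0: PE[2][1] → acc 0, east 0, south 0
  cycle 1: PE[2][1] → acc 0, east 0, south 0
  cycle 2: PE[2][1] → acc 0, east 0, south 0
  cycle 3: PE[2][1] → acc 78, east 4, south 78
  cycle 4: PE[2][1] → acc 74, east 4, south 74
Under OS (3×3), PE[2][1]:
  cycle 0: PE[2][1] → acc 0, east 0, south 0
  cycle 1: PE[2][1] → acc 0, east 0, south 0
  cycle 2: PE[2][1] → acc 0, east 0, south 0
  cycle 3: PE[2][1] → acc 56, east 7, south 8
  cycle 4: PE[2][1] → acc 62, east 1, south 6
Under RS (3×3), PE[2][1]:
  cycle 0: PE[2][1] → acc 0, east 0, south 0
  cycle 1: PE[2][1] → acc 0, east 0, south 0
  cycle 2: PE[2][1] → acc 0, east 0, south 0
  cycle 3: PE[2][1] → acc 33, east 33, south 5
  cycle 4: PE[2][1] → acc 62, east 62, south 6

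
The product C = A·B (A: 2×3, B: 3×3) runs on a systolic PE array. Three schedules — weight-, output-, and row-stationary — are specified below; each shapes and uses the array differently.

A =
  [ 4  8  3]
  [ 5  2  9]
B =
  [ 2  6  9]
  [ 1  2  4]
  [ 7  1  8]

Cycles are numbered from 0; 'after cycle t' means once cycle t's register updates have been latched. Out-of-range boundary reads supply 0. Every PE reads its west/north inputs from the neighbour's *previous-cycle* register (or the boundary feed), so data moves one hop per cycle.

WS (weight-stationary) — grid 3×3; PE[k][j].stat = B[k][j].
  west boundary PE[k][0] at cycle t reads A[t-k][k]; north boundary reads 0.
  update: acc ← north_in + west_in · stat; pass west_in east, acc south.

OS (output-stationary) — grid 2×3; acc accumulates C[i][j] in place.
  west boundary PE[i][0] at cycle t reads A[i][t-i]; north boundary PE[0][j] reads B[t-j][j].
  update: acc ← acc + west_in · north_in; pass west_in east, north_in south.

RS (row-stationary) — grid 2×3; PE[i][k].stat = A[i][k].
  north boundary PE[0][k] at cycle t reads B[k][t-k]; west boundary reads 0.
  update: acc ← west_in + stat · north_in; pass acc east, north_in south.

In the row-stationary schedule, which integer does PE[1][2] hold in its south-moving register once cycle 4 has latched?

register = 1

RS on a 2×3 grid — tracing PE[1][2] and its feeders:
  after 0 — PE[0][2] acc=0, pass-E 0, pass-S 0
  after 0 — PE[1][1] acc=0, pass-E 0, pass-S 0
  after 0 — PE[1][2] acc=0, pass-E 0, pass-S 0
  after 1 — PE[0][2] acc=0, pass-E 0, pass-S 0
  after 1 — PE[1][1] acc=0, pass-E 0, pass-S 0
  after 1 — PE[1][2] acc=0, pass-E 0, pass-S 0
  after 2 — PE[0][2] acc=37, pass-E 37, pass-S 7
  after 2 — PE[1][1] acc=12, pass-E 12, pass-S 1
  after 2 — PE[1][2] acc=0, pass-E 0, pass-S 0
  after 3 — PE[0][2] acc=43, pass-E 43, pass-S 1
  after 3 — PE[1][1] acc=34, pass-E 34, pass-S 2
  after 3 — PE[1][2] acc=75, pass-E 75, pass-S 7
  after 4 — PE[0][2] acc=92, pass-E 92, pass-S 8
  after 4 — PE[1][1] acc=53, pass-E 53, pass-S 4
  after 4 — PE[1][2] acc=43, pass-E 43, pass-S 1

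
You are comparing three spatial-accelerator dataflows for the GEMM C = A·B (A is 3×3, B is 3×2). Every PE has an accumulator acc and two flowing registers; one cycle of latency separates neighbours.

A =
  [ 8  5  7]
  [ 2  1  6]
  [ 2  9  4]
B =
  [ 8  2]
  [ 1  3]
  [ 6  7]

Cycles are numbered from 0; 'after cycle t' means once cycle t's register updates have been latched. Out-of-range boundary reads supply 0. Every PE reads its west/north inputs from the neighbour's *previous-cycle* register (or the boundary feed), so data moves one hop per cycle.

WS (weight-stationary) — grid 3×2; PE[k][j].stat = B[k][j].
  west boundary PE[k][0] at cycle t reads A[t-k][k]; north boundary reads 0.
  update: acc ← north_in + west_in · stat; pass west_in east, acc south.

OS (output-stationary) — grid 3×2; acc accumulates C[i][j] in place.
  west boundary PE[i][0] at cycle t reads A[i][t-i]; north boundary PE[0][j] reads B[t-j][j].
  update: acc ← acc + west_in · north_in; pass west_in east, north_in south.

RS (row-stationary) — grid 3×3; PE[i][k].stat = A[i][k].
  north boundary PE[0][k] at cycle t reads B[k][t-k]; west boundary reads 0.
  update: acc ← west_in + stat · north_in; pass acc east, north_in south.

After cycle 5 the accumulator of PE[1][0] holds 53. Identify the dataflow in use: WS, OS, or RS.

WS (3×2 grid), PE[1][0]:
  c0 r1c0: 0 / 0 / 0
  c1 r1c0: 69 / 5 / 69
  c2 r1c0: 17 / 1 / 17
  c3 r1c0: 25 / 9 / 25
  c4 r1c0: 0 / 0 / 0
  c5 r1c0: 0 / 0 / 0
OS (3×2 grid), PE[1][0]:
  c0 r1c0: 0 / 0 / 0
  c1 r1c0: 16 / 2 / 8
  c2 r1c0: 17 / 1 / 1
  c3 r1c0: 53 / 6 / 6
  c4 r1c0: 53 / 0 / 0
  c5 r1c0: 53 / 0 / 0
RS (3×3 grid), PE[1][0]:
  c0 r1c0: 0 / 0 / 0
  c1 r1c0: 16 / 16 / 8
  c2 r1c0: 4 / 4 / 2
  c3 r1c0: 0 / 0 / 0
  c4 r1c0: 0 / 0 / 0
  c5 r1c0: 0 / 0 / 0

dataflow = OS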